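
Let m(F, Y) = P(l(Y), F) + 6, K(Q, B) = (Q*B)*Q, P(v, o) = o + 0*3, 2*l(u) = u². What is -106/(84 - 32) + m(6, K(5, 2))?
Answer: 259/26 ≈ 9.9615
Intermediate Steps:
l(u) = u²/2
P(v, o) = o (P(v, o) = o + 0 = o)
K(Q, B) = B*Q² (K(Q, B) = (B*Q)*Q = B*Q²)
m(F, Y) = 6 + F (m(F, Y) = F + 6 = 6 + F)
-106/(84 - 32) + m(6, K(5, 2)) = -106/(84 - 32) + (6 + 6) = -106/52 + 12 = (1/52)*(-106) + 12 = -53/26 + 12 = 259/26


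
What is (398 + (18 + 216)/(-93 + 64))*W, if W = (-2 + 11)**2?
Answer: 915948/29 ≈ 31584.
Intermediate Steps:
W = 81 (W = 9**2 = 81)
(398 + (18 + 216)/(-93 + 64))*W = (398 + (18 + 216)/(-93 + 64))*81 = (398 + 234/(-29))*81 = (398 + 234*(-1/29))*81 = (398 - 234/29)*81 = (11308/29)*81 = 915948/29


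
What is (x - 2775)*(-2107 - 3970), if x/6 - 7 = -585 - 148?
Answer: 43335087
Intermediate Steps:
x = -4356 (x = 42 + 6*(-585 - 148) = 42 + 6*(-733) = 42 - 4398 = -4356)
(x - 2775)*(-2107 - 3970) = (-4356 - 2775)*(-2107 - 3970) = -7131*(-6077) = 43335087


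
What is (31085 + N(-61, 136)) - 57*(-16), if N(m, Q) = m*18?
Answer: 30899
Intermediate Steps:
N(m, Q) = 18*m
(31085 + N(-61, 136)) - 57*(-16) = (31085 + 18*(-61)) - 57*(-16) = (31085 - 1098) + 912 = 29987 + 912 = 30899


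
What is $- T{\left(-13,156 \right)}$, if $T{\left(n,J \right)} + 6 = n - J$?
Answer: $175$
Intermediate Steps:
$T{\left(n,J \right)} = -6 + n - J$ ($T{\left(n,J \right)} = -6 - \left(J - n\right) = -6 + n - J$)
$- T{\left(-13,156 \right)} = - (-6 - 13 - 156) = \left(-1\right) \left(-175\right) = 175$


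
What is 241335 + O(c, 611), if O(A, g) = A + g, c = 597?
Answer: 242543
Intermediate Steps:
241335 + O(c, 611) = 241335 + (597 + 611) = 241335 + 1208 = 242543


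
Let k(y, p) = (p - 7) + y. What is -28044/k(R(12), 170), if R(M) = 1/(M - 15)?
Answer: -21033/122 ≈ -172.40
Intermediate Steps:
R(M) = 1/(-15 + M)
k(y, p) = -7 + p + y (k(y, p) = (-7 + p) + y = -7 + p + y)
-28044/k(R(12), 170) = -28044/(-7 + 170 + 1/(-15 + 12)) = -28044/(-7 + 170 + 1/(-3)) = -28044/(-7 + 170 - 1/3) = -28044/488/3 = -28044*3/488 = -21033/122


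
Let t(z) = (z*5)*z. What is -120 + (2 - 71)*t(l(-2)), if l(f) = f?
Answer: -1500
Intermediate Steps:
t(z) = 5*z² (t(z) = (5*z)*z = 5*z²)
-120 + (2 - 71)*t(l(-2)) = -120 + (2 - 71)*(5*(-2)²) = -120 - 345*4 = -120 - 69*20 = -120 - 1380 = -1500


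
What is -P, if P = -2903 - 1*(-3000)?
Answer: -97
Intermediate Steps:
P = 97 (P = -2903 + 3000 = 97)
-P = -1*97 = -97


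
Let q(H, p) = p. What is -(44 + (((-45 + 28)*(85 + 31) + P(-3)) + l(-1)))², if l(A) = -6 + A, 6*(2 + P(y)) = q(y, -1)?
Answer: -135094129/36 ≈ -3.7526e+6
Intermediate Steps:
P(y) = -13/6 (P(y) = -2 + (⅙)*(-1) = -2 - ⅙ = -13/6)
-(44 + (((-45 + 28)*(85 + 31) + P(-3)) + l(-1)))² = -(44 + (((-45 + 28)*(85 + 31) - 13/6) + (-6 - 1)))² = -(44 + ((-17*116 - 13/6) - 7))² = -(44 + ((-1972 - 13/6) - 7))² = -(44 + (-11845/6 - 7))² = -(44 - 11887/6)² = -(-11623/6)² = -1*135094129/36 = -135094129/36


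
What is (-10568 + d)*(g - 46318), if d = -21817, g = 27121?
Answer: 621694845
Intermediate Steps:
(-10568 + d)*(g - 46318) = (-10568 - 21817)*(27121 - 46318) = -32385*(-19197) = 621694845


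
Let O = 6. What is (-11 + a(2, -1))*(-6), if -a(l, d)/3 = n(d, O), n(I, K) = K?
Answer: 174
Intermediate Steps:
a(l, d) = -18 (a(l, d) = -3*6 = -18)
(-11 + a(2, -1))*(-6) = (-11 - 18)*(-6) = -29*(-6) = 174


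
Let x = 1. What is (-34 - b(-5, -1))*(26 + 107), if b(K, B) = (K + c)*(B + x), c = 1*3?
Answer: -4522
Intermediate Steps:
c = 3
b(K, B) = (1 + B)*(3 + K) (b(K, B) = (K + 3)*(B + 1) = (3 + K)*(1 + B) = (1 + B)*(3 + K))
(-34 - b(-5, -1))*(26 + 107) = (-34 - (3 - 5 + 3*(-1) - 1*(-5)))*(26 + 107) = (-34 - (3 - 5 - 3 + 5))*133 = (-34 - 1*0)*133 = (-34 + 0)*133 = -34*133 = -4522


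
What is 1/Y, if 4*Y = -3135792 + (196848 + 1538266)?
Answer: -2/700339 ≈ -2.8558e-6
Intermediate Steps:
Y = -700339/2 (Y = (-3135792 + (196848 + 1538266))/4 = (-3135792 + 1735114)/4 = (¼)*(-1400678) = -700339/2 ≈ -3.5017e+5)
1/Y = 1/(-700339/2) = -2/700339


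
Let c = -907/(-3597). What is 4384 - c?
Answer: 15768341/3597 ≈ 4383.8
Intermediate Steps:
c = 907/3597 (c = -907*(-1/3597) = 907/3597 ≈ 0.25215)
4384 - c = 4384 - 1*907/3597 = 4384 - 907/3597 = 15768341/3597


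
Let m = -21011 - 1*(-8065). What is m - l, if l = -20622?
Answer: 7676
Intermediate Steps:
m = -12946 (m = -21011 + 8065 = -12946)
m - l = -12946 - 1*(-20622) = -12946 + 20622 = 7676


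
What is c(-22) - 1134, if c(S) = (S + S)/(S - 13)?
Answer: -39646/35 ≈ -1132.7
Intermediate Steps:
c(S) = 2*S/(-13 + S) (c(S) = (2*S)/(-13 + S) = 2*S/(-13 + S))
c(-22) - 1134 = 2*(-22)/(-13 - 22) - 1134 = 2*(-22)/(-35) - 1134 = 2*(-22)*(-1/35) - 1134 = 44/35 - 1134 = -39646/35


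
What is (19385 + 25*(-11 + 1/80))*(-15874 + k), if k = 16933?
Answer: 323805135/16 ≈ 2.0238e+7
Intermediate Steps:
(19385 + 25*(-11 + 1/80))*(-15874 + k) = (19385 + 25*(-11 + 1/80))*(-15874 + 16933) = (19385 + 25*(-11 + 1/80))*1059 = (19385 + 25*(-879/80))*1059 = (19385 - 4395/16)*1059 = (305765/16)*1059 = 323805135/16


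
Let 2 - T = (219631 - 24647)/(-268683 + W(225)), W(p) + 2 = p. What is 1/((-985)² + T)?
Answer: 67115/65116833851 ≈ 1.0307e-6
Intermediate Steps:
W(p) = -2 + p
T = 182976/67115 (T = 2 - (219631 - 24647)/(-268683 + (-2 + 225)) = 2 - 194984/(-268683 + 223) = 2 - 194984/(-268460) = 2 - 194984*(-1)/268460 = 2 - 1*(-48746/67115) = 2 + 48746/67115 = 182976/67115 ≈ 2.7263)
1/((-985)² + T) = 1/((-985)² + 182976/67115) = 1/(970225 + 182976/67115) = 1/(65116833851/67115) = 67115/65116833851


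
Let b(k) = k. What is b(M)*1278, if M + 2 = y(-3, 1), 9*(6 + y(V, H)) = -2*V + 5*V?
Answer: -11502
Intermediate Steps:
y(V, H) = -6 + V/3 (y(V, H) = -6 + (-2*V + 5*V)/9 = -6 + (3*V)/9 = -6 + V/3)
M = -9 (M = -2 + (-6 + (⅓)*(-3)) = -2 + (-6 - 1) = -2 - 7 = -9)
b(M)*1278 = -9*1278 = -11502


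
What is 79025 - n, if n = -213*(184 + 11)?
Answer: 120560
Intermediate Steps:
n = -41535 (n = -213*195 = -41535)
79025 - n = 79025 - 1*(-41535) = 79025 + 41535 = 120560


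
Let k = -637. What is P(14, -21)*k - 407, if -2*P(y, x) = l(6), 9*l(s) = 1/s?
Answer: -43319/108 ≈ -401.10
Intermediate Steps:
l(s) = 1/(9*s)
P(y, x) = -1/108 (P(y, x) = -1/(18*6) = -1/2*1/54 = -1/108)
P(14, -21)*k - 407 = -1/108*(-637) - 407 = 637/108 - 407 = -43319/108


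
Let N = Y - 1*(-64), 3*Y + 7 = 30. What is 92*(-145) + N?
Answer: -39805/3 ≈ -13268.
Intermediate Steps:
Y = 23/3 (Y = -7/3 + (⅓)*30 = -7/3 + 10 = 23/3 ≈ 7.6667)
N = 215/3 (N = 23/3 - 1*(-64) = 23/3 + 64 = 215/3 ≈ 71.667)
92*(-145) + N = 92*(-145) + 215/3 = -13340 + 215/3 = -39805/3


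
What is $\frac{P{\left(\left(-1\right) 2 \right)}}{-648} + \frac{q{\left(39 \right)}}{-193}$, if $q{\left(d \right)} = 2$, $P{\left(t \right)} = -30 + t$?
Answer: $\frac{610}{15633} \approx 0.03902$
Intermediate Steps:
$\frac{P{\left(\left(-1\right) 2 \right)}}{-648} + \frac{q{\left(39 \right)}}{-193} = \frac{-30 - 2}{-648} + \frac{2}{-193} = \left(-30 - 2\right) \left(- \frac{1}{648}\right) + 2 \left(- \frac{1}{193}\right) = \left(-32\right) \left(- \frac{1}{648}\right) - \frac{2}{193} = \frac{4}{81} - \frac{2}{193} = \frac{610}{15633}$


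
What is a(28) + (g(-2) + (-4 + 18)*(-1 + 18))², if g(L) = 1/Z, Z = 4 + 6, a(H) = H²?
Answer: 5747561/100 ≈ 57476.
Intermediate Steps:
Z = 10
g(L) = ⅒ (g(L) = 1/10 = ⅒)
a(28) + (g(-2) + (-4 + 18)*(-1 + 18))² = 28² + (⅒ + (-4 + 18)*(-1 + 18))² = 784 + (⅒ + 14*17)² = 784 + (⅒ + 238)² = 784 + (2381/10)² = 784 + 5669161/100 = 5747561/100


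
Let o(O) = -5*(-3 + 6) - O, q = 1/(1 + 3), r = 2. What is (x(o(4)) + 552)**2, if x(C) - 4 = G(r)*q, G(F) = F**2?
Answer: 310249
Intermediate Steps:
q = 1/4 ≈ 0.25000
o(O) = -15 - O (o(O) = -5*3 - O = -15 - O)
x(C) = 5 (x(C) = 4 + 2**2*(1/4) = 4 + 4*(1/4) = 4 + 1 = 5)
(x(o(4)) + 552)**2 = (5 + 552)**2 = 557**2 = 310249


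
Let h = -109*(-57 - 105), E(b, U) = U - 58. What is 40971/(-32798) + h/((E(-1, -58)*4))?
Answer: -149539407/3804568 ≈ -39.305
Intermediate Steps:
E(b, U) = -58 + U
h = 17658 (h = -109*(-162) = 17658)
40971/(-32798) + h/((E(-1, -58)*4)) = 40971/(-32798) + 17658/(((-58 - 58)*4)) = 40971*(-1/32798) + 17658/((-116*4)) = -40971/32798 + 17658/(-464) = -40971/32798 + 17658*(-1/464) = -40971/32798 - 8829/232 = -149539407/3804568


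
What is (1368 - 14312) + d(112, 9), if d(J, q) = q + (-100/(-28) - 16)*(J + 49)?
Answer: -14936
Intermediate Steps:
d(J, q) = -609 + q - 87*J/7 (d(J, q) = q + (-100*(-1/28) - 16)*(49 + J) = q + (25/7 - 16)*(49 + J) = q - 87*(49 + J)/7 = q + (-609 - 87*J/7) = -609 + q - 87*J/7)
(1368 - 14312) + d(112, 9) = (1368 - 14312) + (-609 + 9 - 87/7*112) = -12944 + (-609 + 9 - 1392) = -12944 - 1992 = -14936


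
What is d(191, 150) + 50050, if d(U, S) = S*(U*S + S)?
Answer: 4370050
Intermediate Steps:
d(U, S) = S*(S + S*U) (d(U, S) = S*(S*U + S) = S*(S + S*U))
d(191, 150) + 50050 = 150²*(1 + 191) + 50050 = 22500*192 + 50050 = 4320000 + 50050 = 4370050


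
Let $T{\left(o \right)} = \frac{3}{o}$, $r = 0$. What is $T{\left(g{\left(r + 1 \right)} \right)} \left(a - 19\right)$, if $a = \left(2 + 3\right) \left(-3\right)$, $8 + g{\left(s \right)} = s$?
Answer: $\frac{102}{7} \approx 14.571$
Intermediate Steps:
$g{\left(s \right)} = -8 + s$
$a = -15$ ($a = 5 \left(-3\right) = -15$)
$T{\left(g{\left(r + 1 \right)} \right)} \left(a - 19\right) = \frac{3}{-8 + \left(0 + 1\right)} \left(-15 - 19\right) = \frac{3}{-8 + 1} \left(-34\right) = \frac{3}{-7} \left(-34\right) = 3 \left(- \frac{1}{7}\right) \left(-34\right) = \left(- \frac{3}{7}\right) \left(-34\right) = \frac{102}{7}$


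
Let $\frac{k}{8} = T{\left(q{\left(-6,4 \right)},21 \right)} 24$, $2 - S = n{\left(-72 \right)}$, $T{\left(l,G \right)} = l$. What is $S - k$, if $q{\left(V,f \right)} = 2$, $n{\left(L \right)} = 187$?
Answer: $-569$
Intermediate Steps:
$S = -185$ ($S = 2 - 187 = -185$)
$k = 384$ ($k = 8 \cdot 2 \cdot 24 = 8 \cdot 48 = 384$)
$S - k = -185 - 384 = -569$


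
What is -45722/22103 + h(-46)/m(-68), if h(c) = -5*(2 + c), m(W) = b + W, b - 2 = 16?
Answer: -714876/110515 ≈ -6.4686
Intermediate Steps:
b = 18 (b = 2 + 16 = 18)
m(W) = 18 + W
h(c) = -10 - 5*c
-45722/22103 + h(-46)/m(-68) = -45722/22103 + (-10 - 5*(-46))/(18 - 68) = -45722*1/22103 + (-10 + 230)/(-50) = -45722/22103 + 220*(-1/50) = -45722/22103 - 22/5 = -714876/110515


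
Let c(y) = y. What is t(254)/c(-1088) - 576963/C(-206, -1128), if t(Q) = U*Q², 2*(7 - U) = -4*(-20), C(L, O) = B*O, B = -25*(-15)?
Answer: 3129189513/1598000 ≈ 1958.2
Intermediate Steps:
B = 375
C(L, O) = 375*O
U = -33 (U = 7 - (-2)*(-20) = 7 - ½*80 = 7 - 40 = -33)
t(Q) = -33*Q²
t(254)/c(-1088) - 576963/C(-206, -1128) = -33*254²/(-1088) - 576963/(375*(-1128)) = -33*64516*(-1/1088) - 576963/(-423000) = -2129028*(-1/1088) - 576963*(-1/423000) = 532257/272 + 64107/47000 = 3129189513/1598000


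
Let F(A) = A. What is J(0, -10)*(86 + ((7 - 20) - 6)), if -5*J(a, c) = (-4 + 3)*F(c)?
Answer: -134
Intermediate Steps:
J(a, c) = c/5 (J(a, c) = -(-4 + 3)*c/5 = -(-1)*c/5 = c/5)
J(0, -10)*(86 + ((7 - 20) - 6)) = ((1/5)*(-10))*(86 + ((7 - 20) - 6)) = -2*(86 + (-13 - 6)) = -2*(86 - 19) = -2*67 = -134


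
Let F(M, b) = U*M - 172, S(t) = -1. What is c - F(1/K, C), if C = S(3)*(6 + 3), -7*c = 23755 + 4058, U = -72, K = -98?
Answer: -186299/49 ≈ -3802.0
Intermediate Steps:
c = -27813/7 (c = -(23755 + 4058)/7 = -⅐*27813 = -27813/7 ≈ -3973.3)
C = -9 (C = -(6 + 3) = -1*9 = -9)
F(M, b) = -172 - 72*M (F(M, b) = -72*M - 172 = -172 - 72*M)
c - F(1/K, C) = -27813/7 - (-172 - 72/(-98)) = -27813/7 - (-172 - 72*(-1/98)) = -27813/7 - (-172 + 36/49) = -27813/7 - 1*(-8392/49) = -27813/7 + 8392/49 = -186299/49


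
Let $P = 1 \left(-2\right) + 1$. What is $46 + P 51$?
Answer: $-5$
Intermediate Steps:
$P = -1$ ($P = -2 + 1 = -1$)
$46 + P 51 = 46 - 51 = -5$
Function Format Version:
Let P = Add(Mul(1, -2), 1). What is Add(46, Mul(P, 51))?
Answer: -5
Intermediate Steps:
P = -1 (P = Add(-2, 1) = -1)
Add(46, Mul(P, 51)) = Add(46, Mul(-1, 51)) = Add(46, -51) = -5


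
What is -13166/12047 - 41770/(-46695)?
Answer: -22316636/112506933 ≈ -0.19836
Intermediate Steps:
-13166/12047 - 41770/(-46695) = -13166*1/12047 - 41770*(-1/46695) = -13166/12047 + 8354/9339 = -22316636/112506933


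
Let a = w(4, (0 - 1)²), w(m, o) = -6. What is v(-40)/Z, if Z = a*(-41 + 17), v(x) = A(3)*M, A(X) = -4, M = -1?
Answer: 1/36 ≈ 0.027778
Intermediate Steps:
a = -6
v(x) = 4 (v(x) = -4*(-1) = 4)
Z = 144 (Z = -6*(-41 + 17) = -6*(-24) = 144)
v(-40)/Z = 4/144 = 4*(1/144) = 1/36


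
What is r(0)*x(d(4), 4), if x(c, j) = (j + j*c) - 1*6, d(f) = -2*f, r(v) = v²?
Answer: 0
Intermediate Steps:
x(c, j) = -6 + j + c*j (x(c, j) = (j + c*j) - 6 = -6 + j + c*j)
r(0)*x(d(4), 4) = 0²*(-6 + 4 - 2*4*4) = 0*(-6 + 4 - 8*4) = 0*(-6 + 4 - 32) = 0*(-34) = 0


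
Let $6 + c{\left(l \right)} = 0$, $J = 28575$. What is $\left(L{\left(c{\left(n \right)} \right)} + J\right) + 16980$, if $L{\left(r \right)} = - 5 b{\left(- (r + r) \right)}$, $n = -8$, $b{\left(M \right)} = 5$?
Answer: $45530$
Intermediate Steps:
$c{\left(l \right)} = -6$ ($c{\left(l \right)} = -6 + 0 = -6$)
$L{\left(r \right)} = -25$ ($L{\left(r \right)} = \left(-5\right) 5 = -25$)
$\left(L{\left(c{\left(n \right)} \right)} + J\right) + 16980 = \left(-25 + 28575\right) + 16980 = 28550 + 16980 = 45530$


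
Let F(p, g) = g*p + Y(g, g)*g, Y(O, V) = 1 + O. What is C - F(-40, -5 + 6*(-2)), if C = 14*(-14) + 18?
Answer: -1130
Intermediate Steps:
C = -178 (C = -196 + 18 = -178)
F(p, g) = g*p + g*(1 + g) (F(p, g) = g*p + (1 + g)*g = g*p + g*(1 + g))
C - F(-40, -5 + 6*(-2)) = -178 - (-5 + 6*(-2))*(1 + (-5 + 6*(-2)) - 40) = -178 - (-5 - 12)*(1 + (-5 - 12) - 40) = -178 - (-17)*(1 - 17 - 40) = -178 - (-17)*(-56) = -178 - 1*952 = -178 - 952 = -1130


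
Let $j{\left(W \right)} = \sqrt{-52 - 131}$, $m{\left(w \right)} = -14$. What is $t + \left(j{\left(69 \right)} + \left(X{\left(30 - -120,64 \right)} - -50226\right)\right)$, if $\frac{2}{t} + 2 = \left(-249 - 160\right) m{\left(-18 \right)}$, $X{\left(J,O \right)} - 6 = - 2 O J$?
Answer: $\frac{88813585}{2862} + i \sqrt{183} \approx 31032.0 + 13.528 i$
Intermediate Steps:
$X{\left(J,O \right)} = 6 - 2 J O$ ($X{\left(J,O \right)} = 6 + - 2 O J = 6 - 2 J O$)
$j{\left(W \right)} = i \sqrt{183}$ ($j{\left(W \right)} = \sqrt{-183} = i \sqrt{183}$)
$t = \frac{1}{2862}$ ($t = \frac{2}{-2 + \left(-249 - 160\right) \left(-14\right)} = \frac{2}{-2 - -5726} = \frac{2}{-2 + 5726} = \frac{2}{5724} = 2 \cdot \frac{1}{5724} = \frac{1}{2862} \approx 0.00034941$)
$t + \left(j{\left(69 \right)} + \left(X{\left(30 - -120,64 \right)} - -50226\right)\right) = \frac{1}{2862} + \left(i \sqrt{183} + \left(\left(6 - 2 \left(30 - -120\right) 64\right) - -50226\right)\right) = \frac{1}{2862} + \left(i \sqrt{183} + \left(\left(6 - 2 \left(30 + 120\right) 64\right) + 50226\right)\right) = \frac{1}{2862} + \left(i \sqrt{183} + \left(\left(6 - 300 \cdot 64\right) + 50226\right)\right) = \frac{1}{2862} + \left(i \sqrt{183} + \left(\left(6 - 19200\right) + 50226\right)\right) = \frac{1}{2862} + \left(i \sqrt{183} + \left(-19194 + 50226\right)\right) = \frac{1}{2862} + \left(i \sqrt{183} + 31032\right) = \frac{1}{2862} + \left(31032 + i \sqrt{183}\right) = \frac{88813585}{2862} + i \sqrt{183}$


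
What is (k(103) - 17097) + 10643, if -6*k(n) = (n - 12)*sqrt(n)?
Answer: -6454 - 91*sqrt(103)/6 ≈ -6607.9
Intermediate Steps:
k(n) = -sqrt(n)*(-12 + n)/6 (k(n) = -(n - 12)*sqrt(n)/6 = -(-12 + n)*sqrt(n)/6 = -sqrt(n)*(-12 + n)/6)
(k(103) - 17097) + 10643 = (sqrt(103)*(12 - 1*103)/6 - 17097) + 10643 = (sqrt(103)*(12 - 103)/6 - 17097) + 10643 = ((1/6)*sqrt(103)*(-91) - 17097) + 10643 = (-91*sqrt(103)/6 - 17097) + 10643 = (-17097 - 91*sqrt(103)/6) + 10643 = -6454 - 91*sqrt(103)/6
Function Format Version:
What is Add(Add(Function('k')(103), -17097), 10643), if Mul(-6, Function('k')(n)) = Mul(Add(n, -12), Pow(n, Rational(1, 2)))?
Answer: Add(-6454, Mul(Rational(-91, 6), Pow(103, Rational(1, 2)))) ≈ -6607.9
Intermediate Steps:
Function('k')(n) = Mul(Rational(-1, 6), Pow(n, Rational(1, 2)), Add(-12, n)) (Function('k')(n) = Mul(Rational(-1, 6), Mul(Add(n, -12), Pow(n, Rational(1, 2)))) = Mul(Rational(-1, 6), Mul(Add(-12, n), Pow(n, Rational(1, 2)))) = Mul(Rational(-1, 6), Mul(Pow(n, Rational(1, 2)), Add(-12, n))) = Mul(Rational(-1, 6), Pow(n, Rational(1, 2)), Add(-12, n)))
Add(Add(Function('k')(103), -17097), 10643) = Add(Add(Mul(Rational(1, 6), Pow(103, Rational(1, 2)), Add(12, Mul(-1, 103))), -17097), 10643) = Add(Add(Mul(Rational(1, 6), Pow(103, Rational(1, 2)), Add(12, -103)), -17097), 10643) = Add(Add(Mul(Rational(1, 6), Pow(103, Rational(1, 2)), -91), -17097), 10643) = Add(Add(Mul(Rational(-91, 6), Pow(103, Rational(1, 2))), -17097), 10643) = Add(Add(-17097, Mul(Rational(-91, 6), Pow(103, Rational(1, 2)))), 10643) = Add(-6454, Mul(Rational(-91, 6), Pow(103, Rational(1, 2))))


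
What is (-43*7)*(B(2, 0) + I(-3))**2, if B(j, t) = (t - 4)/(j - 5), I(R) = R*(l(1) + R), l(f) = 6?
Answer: -159229/9 ≈ -17692.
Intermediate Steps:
I(R) = R*(6 + R)
B(j, t) = (-4 + t)/(-5 + j)
(-43*7)*(B(2, 0) + I(-3))**2 = (-43*7)*((-4 + 0)/(-5 + 2) - 3*(6 - 3))**2 = -301*(-4/(-3) - 3*3)**2 = -301*(-1/3*(-4) - 9)**2 = -301*(4/3 - 9)**2 = -301*(-23/3)**2 = -301*529/9 = -159229/9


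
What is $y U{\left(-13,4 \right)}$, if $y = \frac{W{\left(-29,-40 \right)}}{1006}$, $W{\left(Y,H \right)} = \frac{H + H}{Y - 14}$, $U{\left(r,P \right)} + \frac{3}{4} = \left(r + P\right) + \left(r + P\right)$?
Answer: $- \frac{750}{21629} \approx -0.034676$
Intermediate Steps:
$U{\left(r,P \right)} = - \frac{3}{4} + 2 P + 2 r$ ($U{\left(r,P \right)} = - \frac{3}{4} + \left(\left(r + P\right) + \left(r + P\right)\right) = - \frac{3}{4} + \left(\left(P + r\right) + \left(P + r\right)\right) = - \frac{3}{4} + \left(2 P + 2 r\right) = - \frac{3}{4} + 2 P + 2 r$)
$W{\left(Y,H \right)} = \frac{2 H}{-14 + Y}$
$y = \frac{40}{21629}$ ($y = \frac{2 \left(-40\right) \frac{1}{-14 - 29}}{1006} = 2 \left(-40\right) \frac{1}{-43} \cdot \frac{1}{1006} = 2 \left(-40\right) \left(- \frac{1}{43}\right) \frac{1}{1006} = \frac{80}{43} \cdot \frac{1}{1006} = \frac{40}{21629} \approx 0.0018494$)
$y U{\left(-13,4 \right)} = \frac{40 \left(- \frac{3}{4} + 2 \cdot 4 + 2 \left(-13\right)\right)}{21629} = \frac{40 \left(- \frac{3}{4} + 8 - 26\right)}{21629} = \frac{40}{21629} \left(- \frac{75}{4}\right) = - \frac{750}{21629}$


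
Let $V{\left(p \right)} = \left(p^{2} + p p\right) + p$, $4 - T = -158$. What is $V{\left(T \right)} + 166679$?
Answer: $219329$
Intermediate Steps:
$T = 162$ ($T = 4 - -158 = 4 + 158 = 162$)
$V{\left(p \right)} = p + 2 p^{2}$ ($V{\left(p \right)} = \left(p^{2} + p^{2}\right) + p = 2 p^{2} + p = p + 2 p^{2}$)
$V{\left(T \right)} + 166679 = 162 \left(1 + 2 \cdot 162\right) + 166679 = 162 \left(1 + 324\right) + 166679 = 162 \cdot 325 + 166679 = 52650 + 166679 = 219329$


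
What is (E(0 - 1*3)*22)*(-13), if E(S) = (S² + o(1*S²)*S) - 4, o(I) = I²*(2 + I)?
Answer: 763048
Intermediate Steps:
E(S) = -4 + S² + S⁵*(2 + S²) (E(S) = (S² + ((1*S²)²*(2 + 1*S²))*S) - 4 = (S² + ((S²)²*(2 + S²))*S) - 4 = (S² + (S⁴*(2 + S²))*S) - 4 = (S² + S⁵*(2 + S²)) - 4 = -4 + S² + S⁵*(2 + S²))
(E(0 - 1*3)*22)*(-13) = ((-4 + (0 - 1*3)² + (0 - 1*3)⁵*(2 + (0 - 1*3)²))*22)*(-13) = ((-4 + (0 - 3)² + (0 - 3)⁵*(2 + (0 - 3)²))*22)*(-13) = ((-4 + (-3)² + (-3)⁵*(2 + (-3)²))*22)*(-13) = ((-4 + 9 - 243*(2 + 9))*22)*(-13) = ((-4 + 9 - 243*11)*22)*(-13) = ((-4 + 9 - 2673)*22)*(-13) = -2668*22*(-13) = -58696*(-13) = 763048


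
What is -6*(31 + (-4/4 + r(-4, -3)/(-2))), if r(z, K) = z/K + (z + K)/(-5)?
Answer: -859/5 ≈ -171.80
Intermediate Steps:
r(z, K) = -K/5 - z/5 + z/K (r(z, K) = z/K + (K + z)*(-⅕) = z/K + (-K/5 - z/5) = -K/5 - z/5 + z/K)
-6*(31 + (-4/4 + r(-4, -3)/(-2))) = -6*(31 + (-4/4 + ((-4 - ⅕*(-3)*(-3 - 4))/(-3))/(-2))) = -6*(31 + (-4*¼ - (-4 - ⅕*(-3)*(-7))/3*(-½))) = -6*(31 + (-1 - (-4 - 21/5)/3*(-½))) = -6*(31 + (-1 - ⅓*(-41/5)*(-½))) = -6*(31 + (-1 + (41/15)*(-½))) = -6*(31 + (-1 - 41/30)) = -6*(31 - 71/30) = -6*859/30 = -859/5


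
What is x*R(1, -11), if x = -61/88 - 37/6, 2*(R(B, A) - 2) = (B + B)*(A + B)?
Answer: 1811/33 ≈ 54.879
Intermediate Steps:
R(B, A) = 2 + B*(A + B) (R(B, A) = 2 + ((B + B)*(A + B))/2 = 2 + ((2*B)*(A + B))/2 = 2 + (2*B*(A + B))/2 = 2 + B*(A + B))
x = -1811/264 (x = -61*1/88 - 37*1/6 = -61/88 - 37/6 = -1811/264 ≈ -6.8598)
x*R(1, -11) = -1811*(2 + 1**2 - 11*1)/264 = -1811*(2 + 1 - 11)/264 = -1811/264*(-8) = 1811/33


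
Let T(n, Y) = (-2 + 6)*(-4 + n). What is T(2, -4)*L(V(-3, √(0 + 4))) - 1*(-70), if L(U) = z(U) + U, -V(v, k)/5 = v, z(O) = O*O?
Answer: -1850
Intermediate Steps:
z(O) = O²
V(v, k) = -5*v
L(U) = U + U² (L(U) = U² + U = U + U²)
T(n, Y) = -16 + 4*n (T(n, Y) = 4*(-4 + n) = -16 + 4*n)
T(2, -4)*L(V(-3, √(0 + 4))) - 1*(-70) = (-16 + 4*2)*((-5*(-3))*(1 - 5*(-3))) - 1*(-70) = (-16 + 8)*(15*(1 + 15)) + 70 = -120*16 + 70 = -8*240 + 70 = -1920 + 70 = -1850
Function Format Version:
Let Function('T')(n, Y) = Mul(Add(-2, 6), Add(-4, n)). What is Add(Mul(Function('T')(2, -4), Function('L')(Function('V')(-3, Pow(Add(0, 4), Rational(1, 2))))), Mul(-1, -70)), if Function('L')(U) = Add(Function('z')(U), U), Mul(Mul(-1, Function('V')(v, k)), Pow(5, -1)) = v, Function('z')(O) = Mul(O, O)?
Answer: -1850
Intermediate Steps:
Function('z')(O) = Pow(O, 2)
Function('V')(v, k) = Mul(-5, v)
Function('L')(U) = Add(U, Pow(U, 2)) (Function('L')(U) = Add(Pow(U, 2), U) = Add(U, Pow(U, 2)))
Function('T')(n, Y) = Add(-16, Mul(4, n)) (Function('T')(n, Y) = Mul(4, Add(-4, n)) = Add(-16, Mul(4, n)))
Add(Mul(Function('T')(2, -4), Function('L')(Function('V')(-3, Pow(Add(0, 4), Rational(1, 2))))), Mul(-1, -70)) = Add(Mul(Add(-16, Mul(4, 2)), Mul(Mul(-5, -3), Add(1, Mul(-5, -3)))), Mul(-1, -70)) = Add(Mul(Add(-16, 8), Mul(15, Add(1, 15))), 70) = Add(Mul(-8, Mul(15, 16)), 70) = Add(Mul(-8, 240), 70) = Add(-1920, 70) = -1850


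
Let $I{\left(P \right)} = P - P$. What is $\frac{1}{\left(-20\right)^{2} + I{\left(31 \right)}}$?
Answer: $\frac{1}{400} \approx 0.0025$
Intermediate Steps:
$I{\left(P \right)} = 0$
$\frac{1}{\left(-20\right)^{2} + I{\left(31 \right)}} = \frac{1}{\left(-20\right)^{2} + 0} = \frac{1}{400 + 0} = \frac{1}{400}$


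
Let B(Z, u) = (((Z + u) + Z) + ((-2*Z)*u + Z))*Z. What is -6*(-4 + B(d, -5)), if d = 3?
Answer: -588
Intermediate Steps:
B(Z, u) = Z*(u + 3*Z - 2*Z*u) (B(Z, u) = ((u + 2*Z) + (-2*Z*u + Z))*Z = ((u + 2*Z) + (Z - 2*Z*u))*Z = (u + 3*Z - 2*Z*u)*Z = Z*(u + 3*Z - 2*Z*u))
-6*(-4 + B(d, -5)) = -6*(-4 + 3*(-5 + 3*3 - 2*3*(-5))) = -6*(-4 + 3*(-5 + 9 + 30)) = -6*(-4 + 3*34) = -6*(-4 + 102) = -6*98 = -588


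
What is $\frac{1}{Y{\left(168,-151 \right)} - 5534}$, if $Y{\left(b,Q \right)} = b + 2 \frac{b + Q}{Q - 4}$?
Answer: $- \frac{155}{831764} \approx -0.00018635$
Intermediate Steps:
$Y{\left(b,Q \right)} = b + \frac{2 \left(Q + b\right)}{-4 + Q}$ ($Y{\left(b,Q \right)} = b + 2 \frac{Q + b}{-4 + Q} = b + \frac{2 \left(Q + b\right)}{-4 + Q}$)
$\frac{1}{Y{\left(168,-151 \right)} - 5534} = \frac{1}{\frac{\left(-2\right) 168 + 2 \left(-151\right) - 25368}{-4 - 151} - 5534} = \frac{1}{\frac{-336 - 302 - 25368}{-155} - 5534} = \frac{1}{\left(- \frac{1}{155}\right) \left(-26006\right) - 5534} = \frac{1}{\frac{26006}{155} - 5534} = \frac{1}{- \frac{831764}{155}} = - \frac{155}{831764}$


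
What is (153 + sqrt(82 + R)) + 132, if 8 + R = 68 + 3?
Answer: 285 + sqrt(145) ≈ 297.04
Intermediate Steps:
R = 63 (R = -8 + (68 + 3) = -8 + 71 = 63)
(153 + sqrt(82 + R)) + 132 = (153 + sqrt(82 + 63)) + 132 = (153 + sqrt(145)) + 132 = 285 + sqrt(145)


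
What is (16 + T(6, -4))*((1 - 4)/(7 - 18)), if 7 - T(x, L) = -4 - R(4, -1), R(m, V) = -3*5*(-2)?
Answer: 171/11 ≈ 15.545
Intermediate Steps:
R(m, V) = 30 (R(m, V) = -15*(-2) = 30)
T(x, L) = 41 (T(x, L) = 7 - (-4 - 1*30) = 7 - (-4 - 30) = 7 - 1*(-34) = 7 + 34 = 41)
(16 + T(6, -4))*((1 - 4)/(7 - 18)) = (16 + 41)*((1 - 4)/(7 - 18)) = 57*(-3/(-11)) = 57*(-3*(-1/11)) = 57*(3/11) = 171/11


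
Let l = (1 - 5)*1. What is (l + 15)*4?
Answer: 44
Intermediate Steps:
l = -4 (l = -4*1 = -4)
(l + 15)*4 = (-4 + 15)*4 = 11*4 = 44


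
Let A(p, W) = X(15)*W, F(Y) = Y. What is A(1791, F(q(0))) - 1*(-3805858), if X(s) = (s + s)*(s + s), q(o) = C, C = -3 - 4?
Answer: 3799558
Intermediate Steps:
C = -7
q(o) = -7
X(s) = 4*s² (X(s) = (2*s)*(2*s) = 4*s²)
A(p, W) = 900*W (A(p, W) = (4*15²)*W = (4*225)*W = 900*W)
A(1791, F(q(0))) - 1*(-3805858) = 900*(-7) - 1*(-3805858) = -6300 + 3805858 = 3799558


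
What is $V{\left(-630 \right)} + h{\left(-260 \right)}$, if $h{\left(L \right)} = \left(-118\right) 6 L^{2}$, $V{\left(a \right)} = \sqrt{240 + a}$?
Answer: $-47860800 + i \sqrt{390} \approx -4.7861 \cdot 10^{7} + 19.748 i$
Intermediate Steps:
$h{\left(L \right)} = - 708 L^{2}$
$V{\left(-630 \right)} + h{\left(-260 \right)} = \sqrt{240 - 630} - 708 \left(-260\right)^{2} = \sqrt{-390} - 47860800 = i \sqrt{390} - 47860800 = -47860800 + i \sqrt{390}$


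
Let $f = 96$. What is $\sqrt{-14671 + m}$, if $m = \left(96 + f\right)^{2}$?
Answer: $\sqrt{22193} \approx 148.97$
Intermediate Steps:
$m = 36864$ ($m = \left(96 + 96\right)^{2} = 192^{2} = 36864$)
$\sqrt{-14671 + m} = \sqrt{-14671 + 36864} = \sqrt{22193}$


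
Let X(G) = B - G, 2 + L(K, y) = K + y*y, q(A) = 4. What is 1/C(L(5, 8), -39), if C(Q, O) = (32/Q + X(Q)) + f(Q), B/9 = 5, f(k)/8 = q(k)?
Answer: 67/702 ≈ 0.095442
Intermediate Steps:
f(k) = 32 (f(k) = 8*4 = 32)
L(K, y) = -2 + K + y² (L(K, y) = -2 + (K + y*y) = -2 + (K + y²) = -2 + K + y²)
B = 45 (B = 9*5 = 45)
X(G) = 45 - G
C(Q, O) = 77 - Q + 32/Q (C(Q, O) = (32/Q + (45 - Q)) + 32 = (45 - Q + 32/Q) + 32 = 77 - Q + 32/Q)
1/C(L(5, 8), -39) = 1/(77 - (-2 + 5 + 8²) + 32/(-2 + 5 + 8²)) = 1/(77 - (-2 + 5 + 64) + 32/(-2 + 5 + 64)) = 1/(77 - 1*67 + 32/67) = 1/(77 - 67 + 32*(1/67)) = 1/(77 - 67 + 32/67) = 1/(702/67) = 67/702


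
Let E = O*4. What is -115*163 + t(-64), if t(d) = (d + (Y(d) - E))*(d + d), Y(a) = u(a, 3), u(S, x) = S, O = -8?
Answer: -6457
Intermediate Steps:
Y(a) = a
E = -32 (E = -8*4 = -32)
t(d) = 2*d*(32 + 2*d) (t(d) = (d + (d - 1*(-32)))*(d + d) = (d + (d + 32))*(2*d) = (d + (32 + d))*(2*d) = (32 + 2*d)*(2*d) = 2*d*(32 + 2*d))
-115*163 + t(-64) = -115*163 + 4*(-64)*(16 - 64) = -18745 + 4*(-64)*(-48) = -18745 + 12288 = -6457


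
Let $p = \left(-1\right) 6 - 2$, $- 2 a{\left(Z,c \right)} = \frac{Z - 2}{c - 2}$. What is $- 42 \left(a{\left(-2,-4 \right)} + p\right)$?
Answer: $350$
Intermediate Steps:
$a{\left(Z,c \right)} = - \frac{-2 + Z}{2 \left(-2 + c\right)}$ ($a{\left(Z,c \right)} = - \frac{\left(Z - 2\right) \frac{1}{c - 2}}{2} = - \frac{\left(-2 + Z\right) \frac{1}{-2 + c}}{2} = - \frac{\frac{1}{-2 + c} \left(-2 + Z\right)}{2} = - \frac{-2 + Z}{2 \left(-2 + c\right)}$)
$p = -8$ ($p = -6 - 2 = -8$)
$- 42 \left(a{\left(-2,-4 \right)} + p\right) = - 42 \left(\frac{2 - -2}{2 \left(-2 - 4\right)} - 8\right) = - 42 \left(\frac{2 + 2}{2 \left(-6\right)} - 8\right) = - 42 \left(\frac{1}{2} \left(- \frac{1}{6}\right) 4 - 8\right) = - 42 \left(- \frac{1}{3} - 8\right) = \left(-42\right) \left(- \frac{25}{3}\right) = 350$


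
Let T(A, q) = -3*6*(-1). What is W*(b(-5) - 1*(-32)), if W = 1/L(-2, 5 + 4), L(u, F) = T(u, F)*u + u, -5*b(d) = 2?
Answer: -79/95 ≈ -0.83158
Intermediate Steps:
b(d) = -2/5 (b(d) = -1/5*2 = -2/5)
T(A, q) = 18 (T(A, q) = -18*(-1) = 18)
L(u, F) = 19*u (L(u, F) = 18*u + u = 19*u)
W = -1/38 (W = 1/(19*(-2)) = 1/(-38) = -1/38 ≈ -0.026316)
W*(b(-5) - 1*(-32)) = -(-2/5 - 1*(-32))/38 = -(-2/5 + 32)/38 = -1/38*158/5 = -79/95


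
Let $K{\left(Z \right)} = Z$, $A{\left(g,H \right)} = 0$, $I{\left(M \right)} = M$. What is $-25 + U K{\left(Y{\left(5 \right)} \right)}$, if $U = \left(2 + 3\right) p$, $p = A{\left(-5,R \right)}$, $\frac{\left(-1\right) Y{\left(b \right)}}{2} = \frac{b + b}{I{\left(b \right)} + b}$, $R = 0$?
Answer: $-25$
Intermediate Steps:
$Y{\left(b \right)} = -2$ ($Y{\left(b \right)} = - 2 \frac{b + b}{b + b} = - 2 \frac{2 b}{2 b} = - 2 \cdot 2 b \frac{1}{2 b} = \left(-2\right) 1 = -2$)
$p = 0$
$U = 0$ ($U = \left(2 + 3\right) 0 = 5 \cdot 0 = 0$)
$-25 + U K{\left(Y{\left(5 \right)} \right)} = -25 + 0 \left(-2\right) = -25 + 0 = -25$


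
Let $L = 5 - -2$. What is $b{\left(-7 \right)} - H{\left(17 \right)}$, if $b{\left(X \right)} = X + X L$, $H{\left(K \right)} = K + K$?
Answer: $-90$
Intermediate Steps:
$H{\left(K \right)} = 2 K$
$L = 7$ ($L = 5 + 2 = 7$)
$b{\left(X \right)} = 8 X$ ($b{\left(X \right)} = X + X 7 = X + 7 X = 8 X$)
$b{\left(-7 \right)} - H{\left(17 \right)} = 8 \left(-7\right) - 2 \cdot 17 = -56 - 34 = -90$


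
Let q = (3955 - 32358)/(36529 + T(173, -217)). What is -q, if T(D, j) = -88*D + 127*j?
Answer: -28403/6254 ≈ -4.5416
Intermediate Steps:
q = 28403/6254 (q = (3955 - 32358)/(36529 + (-88*173 + 127*(-217))) = -28403/(36529 + (-15224 - 27559)) = -28403/(36529 - 42783) = -28403/(-6254) = -28403*(-1/6254) = 28403/6254 ≈ 4.5416)
-q = -1*28403/6254 = -28403/6254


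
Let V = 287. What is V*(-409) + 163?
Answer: -117220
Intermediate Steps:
V*(-409) + 163 = 287*(-409) + 163 = -117383 + 163 = -117220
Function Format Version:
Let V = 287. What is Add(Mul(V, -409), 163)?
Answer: -117220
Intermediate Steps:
Add(Mul(V, -409), 163) = Add(Mul(287, -409), 163) = Add(-117383, 163) = -117220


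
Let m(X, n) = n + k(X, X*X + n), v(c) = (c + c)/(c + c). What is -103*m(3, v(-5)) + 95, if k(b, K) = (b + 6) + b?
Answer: -1244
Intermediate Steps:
v(c) = 1 (v(c) = (2*c)/((2*c)) = (2*c)*(1/(2*c)) = 1)
k(b, K) = 6 + 2*b (k(b, K) = (6 + b) + b = 6 + 2*b)
m(X, n) = 6 + n + 2*X (m(X, n) = n + (6 + 2*X) = 6 + n + 2*X)
-103*m(3, v(-5)) + 95 = -103*(6 + 1 + 2*3) + 95 = -103*(6 + 1 + 6) + 95 = -103*13 + 95 = -1339 + 95 = -1244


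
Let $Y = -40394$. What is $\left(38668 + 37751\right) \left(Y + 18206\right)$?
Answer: $-1695584772$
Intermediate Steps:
$\left(38668 + 37751\right) \left(Y + 18206\right) = \left(38668 + 37751\right) \left(-40394 + 18206\right) = 76419 \left(-22188\right) = -1695584772$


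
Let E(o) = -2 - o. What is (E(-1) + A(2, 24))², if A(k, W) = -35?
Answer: 1296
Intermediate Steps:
(E(-1) + A(2, 24))² = ((-2 - 1*(-1)) - 35)² = ((-2 + 1) - 35)² = (-1 - 35)² = (-36)² = 1296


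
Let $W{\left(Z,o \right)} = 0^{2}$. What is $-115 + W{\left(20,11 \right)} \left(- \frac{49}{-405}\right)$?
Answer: $-115$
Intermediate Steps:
$W{\left(Z,o \right)} = 0$
$-115 + W{\left(20,11 \right)} \left(- \frac{49}{-405}\right) = -115 + 0 \left(- \frac{49}{-405}\right) = -115 + 0 \left(\left(-49\right) \left(- \frac{1}{405}\right)\right) = -115 + 0 \cdot \frac{49}{405} = -115 + 0 = -115$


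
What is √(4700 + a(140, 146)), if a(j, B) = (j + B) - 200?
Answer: √4786 ≈ 69.181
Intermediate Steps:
a(j, B) = -200 + B + j (a(j, B) = (B + j) - 200 = -200 + B + j)
√(4700 + a(140, 146)) = √(4700 + (-200 + 146 + 140)) = √(4700 + 86) = √4786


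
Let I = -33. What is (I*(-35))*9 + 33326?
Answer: 43721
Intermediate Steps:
(I*(-35))*9 + 33326 = -33*(-35)*9 + 33326 = 1155*9 + 33326 = 10395 + 33326 = 43721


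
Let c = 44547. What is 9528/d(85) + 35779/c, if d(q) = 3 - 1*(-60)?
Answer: 47410877/311829 ≈ 152.04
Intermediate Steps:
d(q) = 63 (d(q) = 3 + 60 = 63)
9528/d(85) + 35779/c = 9528/63 + 35779/44547 = 9528*(1/63) + 35779*(1/44547) = 3176/21 + 35779/44547 = 47410877/311829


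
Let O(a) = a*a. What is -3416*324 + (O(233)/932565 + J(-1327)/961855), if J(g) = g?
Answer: -198555336743969692/179398461615 ≈ -1.1068e+6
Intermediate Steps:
O(a) = a²
-3416*324 + (O(233)/932565 + J(-1327)/961855) = -3416*324 + (233²/932565 - 1327/961855) = -1106784 + (54289*(1/932565) - 1327*1/961855) = -1106784 + (54289/932565 - 1327/961855) = -1106784 + 10196126468/179398461615 = -198555336743969692/179398461615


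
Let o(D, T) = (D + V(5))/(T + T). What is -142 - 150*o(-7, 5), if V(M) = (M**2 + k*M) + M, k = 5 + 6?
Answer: -1312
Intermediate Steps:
k = 11
V(M) = M**2 + 12*M (V(M) = (M**2 + 11*M) + M = M**2 + 12*M)
o(D, T) = (85 + D)/(2*T) (o(D, T) = (D + 5*(12 + 5))/(T + T) = (D + 5*17)/((2*T)) = (D + 85)*(1/(2*T)) = (85 + D)*(1/(2*T)) = (85 + D)/(2*T))
-142 - 150*o(-7, 5) = -142 - 75*(85 - 7)/5 = -142 - 75*78/5 = -142 - 150*39/5 = -142 - 1170 = -1312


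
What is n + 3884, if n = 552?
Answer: 4436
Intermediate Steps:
n + 3884 = 552 + 3884 = 4436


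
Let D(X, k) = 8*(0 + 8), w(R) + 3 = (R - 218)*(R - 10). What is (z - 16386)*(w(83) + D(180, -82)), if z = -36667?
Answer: 519601082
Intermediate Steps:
w(R) = -3 + (-218 + R)*(-10 + R) (w(R) = -3 + (R - 218)*(R - 10) = -3 + (-218 + R)*(-10 + R))
D(X, k) = 64 (D(X, k) = 8*8 = 64)
(z - 16386)*(w(83) + D(180, -82)) = (-36667 - 16386)*((2177 + 83² - 228*83) + 64) = -53053*((2177 + 6889 - 18924) + 64) = -53053*(-9858 + 64) = -53053*(-9794) = 519601082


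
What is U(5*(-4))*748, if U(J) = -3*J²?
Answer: -897600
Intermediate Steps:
U(5*(-4))*748 = -3*(5*(-4))²*748 = -3*(-20)²*748 = -3*400*748 = -1200*748 = -897600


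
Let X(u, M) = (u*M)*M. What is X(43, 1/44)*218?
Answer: 4687/968 ≈ 4.8419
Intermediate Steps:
X(u, M) = u*M² (X(u, M) = (M*u)*M = u*M²)
X(43, 1/44)*218 = (43*(1/44)²)*218 = (43*(1/1936))*218 = (43/1936)*218 = 4687/968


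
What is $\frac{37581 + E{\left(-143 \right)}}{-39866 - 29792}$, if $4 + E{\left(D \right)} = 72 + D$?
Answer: $- \frac{18753}{34829} \approx -0.53843$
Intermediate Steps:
$E{\left(D \right)} = 68 + D$ ($E{\left(D \right)} = -4 + \left(72 + D\right) = 68 + D$)
$\frac{37581 + E{\left(-143 \right)}}{-39866 - 29792} = \frac{37581 + \left(68 - 143\right)}{-39866 - 29792} = \frac{37581 - 75}{-69658} = 37506 \left(- \frac{1}{69658}\right) = - \frac{18753}{34829}$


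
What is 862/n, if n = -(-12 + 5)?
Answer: 862/7 ≈ 123.14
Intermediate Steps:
n = 7 (n = -1*(-7) = 7)
862/n = 862/7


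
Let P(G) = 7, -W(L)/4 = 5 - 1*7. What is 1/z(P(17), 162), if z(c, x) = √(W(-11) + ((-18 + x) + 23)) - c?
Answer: 1/18 + 5*√7/126 ≈ 0.16055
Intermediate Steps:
W(L) = 8 (W(L) = -4*(5 - 1*7) = -4*(5 - 7) = -4*(-2) = 8)
z(c, x) = √(13 + x) - c (z(c, x) = √(8 + ((-18 + x) + 23)) - c = √(8 + (5 + x)) - c = √(13 + x) - c)
1/z(P(17), 162) = 1/(√(13 + 162) - 1*7) = 1/(√175 - 7) = 1/(5*√7 - 7) = 1/(-7 + 5*√7)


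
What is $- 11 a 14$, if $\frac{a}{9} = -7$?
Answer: $9702$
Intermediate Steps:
$a = -63$ ($a = 9 \left(-7\right) = -63$)
$- 11 a 14 = \left(-11\right) \left(-63\right) 14 = 693 \cdot 14 = 9702$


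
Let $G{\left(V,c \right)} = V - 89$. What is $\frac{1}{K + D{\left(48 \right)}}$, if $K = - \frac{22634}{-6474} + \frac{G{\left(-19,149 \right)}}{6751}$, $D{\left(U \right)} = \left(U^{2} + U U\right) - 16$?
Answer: $\frac{21852987}{100424967775} \approx 0.00021761$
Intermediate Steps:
$G{\left(V,c \right)} = -89 + V$ ($G{\left(V,c \right)} = V - 89 = -89 + V$)
$D{\left(U \right)} = -16 + 2 U^{2}$ ($D{\left(U \right)} = \left(U^{2} + U^{2}\right) - 16 = 2 U^{2} - 16 = -16 + 2 U^{2}$)
$K = \frac{76051471}{21852987}$ ($K = - \frac{22634}{-6474} + \frac{-89 - 19}{6751} = \left(-22634\right) \left(- \frac{1}{6474}\right) - \frac{108}{6751} = \frac{11317}{3237} - \frac{108}{6751} = \frac{76051471}{21852987} \approx 3.4801$)
$\frac{1}{K + D{\left(48 \right)}} = \frac{1}{\frac{76051471}{21852987} - \left(16 - 2 \cdot 48^{2}\right)} = \frac{1}{\frac{76051471}{21852987} + \left(-16 + 2 \cdot 2304\right)} = \frac{1}{\frac{76051471}{21852987} + \left(-16 + 4608\right)} = \frac{1}{\frac{76051471}{21852987} + 4592} = \frac{1}{\frac{100424967775}{21852987}} = \frac{21852987}{100424967775}$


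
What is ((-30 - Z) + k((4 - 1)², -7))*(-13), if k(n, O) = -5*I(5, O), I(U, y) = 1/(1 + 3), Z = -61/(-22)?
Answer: 19461/44 ≈ 442.30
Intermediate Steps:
Z = 61/22 (Z = -61*(-1/22) = 61/22 ≈ 2.7727)
I(U, y) = ¼ (I(U, y) = 1/4 = ¼)
k(n, O) = -5/4 (k(n, O) = -5*¼ = -5/4)
((-30 - Z) + k((4 - 1)², -7))*(-13) = ((-30 - 1*61/22) - 5/4)*(-13) = ((-30 - 61/22) - 5/4)*(-13) = (-721/22 - 5/4)*(-13) = -1497/44*(-13) = 19461/44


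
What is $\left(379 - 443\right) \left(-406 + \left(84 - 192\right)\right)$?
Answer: $32896$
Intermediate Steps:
$\left(379 - 443\right) \left(-406 + \left(84 - 192\right)\right) = - 64 \left(-406 - 108\right) = \left(-64\right) \left(-514\right) = 32896$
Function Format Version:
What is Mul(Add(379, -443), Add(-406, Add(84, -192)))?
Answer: 32896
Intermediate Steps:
Mul(Add(379, -443), Add(-406, Add(84, -192))) = Mul(-64, Add(-406, -108)) = Mul(-64, -514) = 32896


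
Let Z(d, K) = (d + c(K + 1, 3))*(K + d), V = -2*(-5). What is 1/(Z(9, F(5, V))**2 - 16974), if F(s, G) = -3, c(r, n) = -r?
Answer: -1/12618 ≈ -7.9252e-5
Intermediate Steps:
V = 10
Z(d, K) = (K + d)*(-1 + d - K) (Z(d, K) = (d - (K + 1))*(K + d) = (d - (1 + K))*(K + d) = (d + (-1 - K))*(K + d) = (-1 + d - K)*(K + d) = (K + d)*(-1 + d - K))
1/(Z(9, F(5, V))**2 - 16974) = 1/((9**2 - 1*(-3) - 1*9 - 1*(-3)**2)**2 - 16974) = 1/((81 + 3 - 9 - 1*9)**2 - 16974) = 1/((81 + 3 - 9 - 9)**2 - 16974) = 1/(66**2 - 16974) = 1/(4356 - 16974) = 1/(-12618) = -1/12618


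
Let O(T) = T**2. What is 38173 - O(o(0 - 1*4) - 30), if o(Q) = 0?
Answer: 37273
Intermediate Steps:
38173 - O(o(0 - 1*4) - 30) = 38173 - (0 - 30)**2 = 38173 - 1*(-30)**2 = 38173 - 1*900 = 38173 - 900 = 37273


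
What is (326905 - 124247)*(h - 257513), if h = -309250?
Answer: -114859056054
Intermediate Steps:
(326905 - 124247)*(h - 257513) = (326905 - 124247)*(-309250 - 257513) = 202658*(-566763) = -114859056054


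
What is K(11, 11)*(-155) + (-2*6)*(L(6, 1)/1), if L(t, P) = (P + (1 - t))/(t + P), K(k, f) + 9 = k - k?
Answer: 9813/7 ≈ 1401.9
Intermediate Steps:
K(k, f) = -9 (K(k, f) = -9 + (k - k) = -9 + 0 = -9)
L(t, P) = (1 + P - t)/(P + t)
K(11, 11)*(-155) + (-2*6)*(L(6, 1)/1) = -9*(-155) + (-2*6)*(((1 + 1 - 1*6)/(1 + 6))/1) = 1395 - 12*(1 + 1 - 6)/7 = 1395 - 12*(⅐)*(-4) = 1395 - (-48)/7 = 1395 - 12*(-4/7) = 1395 + 48/7 = 9813/7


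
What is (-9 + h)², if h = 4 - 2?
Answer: 49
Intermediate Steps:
h = 2
(-9 + h)² = (-9 + 2)² = (-7)² = 49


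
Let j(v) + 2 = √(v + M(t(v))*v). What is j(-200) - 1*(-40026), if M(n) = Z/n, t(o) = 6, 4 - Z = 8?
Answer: 40024 + 10*I*√6/3 ≈ 40024.0 + 8.165*I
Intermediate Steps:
Z = -4 (Z = 4 - 1*8 = 4 - 8 = -4)
M(n) = -4/n
j(v) = -2 + √3*√v/3 (j(v) = -2 + √(v + (-4/6)*v) = -2 + √(v + (-4*⅙)*v) = -2 + √(v - 2*v/3) = -2 + √(v/3) = -2 + √3*√v/3)
j(-200) - 1*(-40026) = (-2 + √3*√(-200)/3) - 1*(-40026) = (-2 + √3*(10*I*√2)/3) + 40026 = (-2 + 10*I*√6/3) + 40026 = 40024 + 10*I*√6/3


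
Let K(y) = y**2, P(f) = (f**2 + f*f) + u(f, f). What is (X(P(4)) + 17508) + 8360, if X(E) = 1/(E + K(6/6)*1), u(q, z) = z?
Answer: 957117/37 ≈ 25868.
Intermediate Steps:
P(f) = f + 2*f**2 (P(f) = (f**2 + f*f) + f = (f**2 + f**2) + f = 2*f**2 + f = f + 2*f**2)
X(E) = 1/(1 + E) (X(E) = 1/(E + (6/6)**2*1) = 1/(E + (6*(1/6))**2*1) = 1/(E + 1**2*1) = 1/(E + 1*1) = 1/(E + 1) = 1/(1 + E))
(X(P(4)) + 17508) + 8360 = (1/(1 + 4*(1 + 2*4)) + 17508) + 8360 = (1/(1 + 4*(1 + 8)) + 17508) + 8360 = (1/(1 + 4*9) + 17508) + 8360 = (1/(1 + 36) + 17508) + 8360 = (1/37 + 17508) + 8360 = 647797/37 + 8360 = 957117/37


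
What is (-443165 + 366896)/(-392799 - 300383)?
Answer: 76269/693182 ≈ 0.11003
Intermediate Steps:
(-443165 + 366896)/(-392799 - 300383) = -76269/(-693182) = -76269*(-1/693182) = 76269/693182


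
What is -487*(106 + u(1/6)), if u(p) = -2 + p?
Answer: -304375/6 ≈ -50729.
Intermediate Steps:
-487*(106 + u(1/6)) = -487*(106 + (-2 + 1/6)) = -487*(106 + (-2 + ⅙)) = -487*(106 - 11/6) = -487*625/6 = -304375/6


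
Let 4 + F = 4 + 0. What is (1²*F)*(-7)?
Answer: 0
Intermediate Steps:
F = 0 (F = -4 + (4 + 0) = -4 + 4 = 0)
(1²*F)*(-7) = (1²*0)*(-7) = (1*0)*(-7) = 0*(-7) = 0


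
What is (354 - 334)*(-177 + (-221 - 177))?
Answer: -11500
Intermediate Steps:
(354 - 334)*(-177 + (-221 - 177)) = 20*(-177 - 398) = 20*(-575) = -11500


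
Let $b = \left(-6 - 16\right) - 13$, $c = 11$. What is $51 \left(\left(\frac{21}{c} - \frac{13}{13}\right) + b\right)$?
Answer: $- \frac{19125}{11} \approx -1738.6$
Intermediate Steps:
$b = -35$ ($b = -22 - 13 = -35$)
$51 \left(\left(\frac{21}{c} - \frac{13}{13}\right) + b\right) = 51 \left(\left(\frac{21}{11} - \frac{13}{13}\right) - 35\right) = 51 \left(\left(21 \cdot \frac{1}{11} - 1\right) - 35\right) = 51 \left(\left(\frac{21}{11} - 1\right) - 35\right) = 51 \left(\frac{10}{11} - 35\right) = 51 \left(- \frac{375}{11}\right) = - \frac{19125}{11}$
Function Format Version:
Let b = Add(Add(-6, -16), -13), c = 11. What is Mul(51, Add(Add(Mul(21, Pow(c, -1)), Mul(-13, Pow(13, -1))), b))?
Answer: Rational(-19125, 11) ≈ -1738.6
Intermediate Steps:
b = -35 (b = Add(-22, -13) = -35)
Mul(51, Add(Add(Mul(21, Pow(c, -1)), Mul(-13, Pow(13, -1))), b)) = Mul(51, Add(Add(Mul(21, Pow(11, -1)), Mul(-13, Pow(13, -1))), -35)) = Mul(51, Add(Add(Mul(21, Rational(1, 11)), Mul(-13, Rational(1, 13))), -35)) = Mul(51, Add(Add(Rational(21, 11), -1), -35)) = Mul(51, Add(Rational(10, 11), -35)) = Mul(51, Rational(-375, 11)) = Rational(-19125, 11)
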